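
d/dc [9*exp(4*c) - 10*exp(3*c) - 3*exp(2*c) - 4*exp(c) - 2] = (36*exp(3*c) - 30*exp(2*c) - 6*exp(c) - 4)*exp(c)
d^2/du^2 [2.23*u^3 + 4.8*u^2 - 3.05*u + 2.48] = 13.38*u + 9.6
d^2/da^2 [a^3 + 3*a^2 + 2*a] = 6*a + 6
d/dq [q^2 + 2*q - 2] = 2*q + 2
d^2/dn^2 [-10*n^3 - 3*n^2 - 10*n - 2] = -60*n - 6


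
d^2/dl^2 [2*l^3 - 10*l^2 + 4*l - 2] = 12*l - 20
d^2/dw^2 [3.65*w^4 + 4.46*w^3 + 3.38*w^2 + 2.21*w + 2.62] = 43.8*w^2 + 26.76*w + 6.76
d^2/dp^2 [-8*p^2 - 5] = -16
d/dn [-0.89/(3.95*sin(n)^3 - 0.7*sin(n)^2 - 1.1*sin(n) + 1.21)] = (10.5465*sin(n)^2 - 1.246*sin(n) - 0.979)*cos(n)/(3.95*sin(n)^3 - 0.7*sin(n)^2 - 1.1*sin(n) + 1.21)^2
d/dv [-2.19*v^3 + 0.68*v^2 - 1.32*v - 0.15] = -6.57*v^2 + 1.36*v - 1.32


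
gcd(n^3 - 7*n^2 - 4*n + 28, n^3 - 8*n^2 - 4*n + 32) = n^2 - 4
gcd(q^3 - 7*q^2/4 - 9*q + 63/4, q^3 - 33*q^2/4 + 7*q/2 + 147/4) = q - 3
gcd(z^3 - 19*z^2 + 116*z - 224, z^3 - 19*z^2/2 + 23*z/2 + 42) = z^2 - 11*z + 28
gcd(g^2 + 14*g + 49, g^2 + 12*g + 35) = g + 7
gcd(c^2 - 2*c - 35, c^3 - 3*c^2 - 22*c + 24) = 1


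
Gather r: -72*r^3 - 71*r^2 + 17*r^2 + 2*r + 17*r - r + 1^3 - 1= -72*r^3 - 54*r^2 + 18*r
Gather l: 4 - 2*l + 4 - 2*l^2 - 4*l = -2*l^2 - 6*l + 8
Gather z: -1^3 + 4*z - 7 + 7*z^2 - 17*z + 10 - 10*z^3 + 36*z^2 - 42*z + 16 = -10*z^3 + 43*z^2 - 55*z + 18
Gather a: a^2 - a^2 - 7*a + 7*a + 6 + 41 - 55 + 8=0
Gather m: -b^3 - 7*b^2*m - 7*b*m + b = -b^3 + b + m*(-7*b^2 - 7*b)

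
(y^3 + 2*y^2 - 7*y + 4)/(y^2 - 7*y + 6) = (y^2 + 3*y - 4)/(y - 6)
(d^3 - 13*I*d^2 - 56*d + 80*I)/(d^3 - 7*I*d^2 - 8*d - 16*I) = (d - 5*I)/(d + I)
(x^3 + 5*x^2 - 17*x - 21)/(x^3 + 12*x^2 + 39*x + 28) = (x - 3)/(x + 4)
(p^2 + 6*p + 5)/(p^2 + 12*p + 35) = (p + 1)/(p + 7)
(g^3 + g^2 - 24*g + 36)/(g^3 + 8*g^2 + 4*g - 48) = (g - 3)/(g + 4)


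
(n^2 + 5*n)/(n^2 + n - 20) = n/(n - 4)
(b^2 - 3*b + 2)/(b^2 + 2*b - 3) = (b - 2)/(b + 3)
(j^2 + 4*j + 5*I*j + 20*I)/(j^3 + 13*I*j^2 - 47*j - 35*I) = (j + 4)/(j^2 + 8*I*j - 7)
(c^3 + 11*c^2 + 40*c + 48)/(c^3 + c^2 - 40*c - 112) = (c + 3)/(c - 7)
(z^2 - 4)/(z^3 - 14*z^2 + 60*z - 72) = (z + 2)/(z^2 - 12*z + 36)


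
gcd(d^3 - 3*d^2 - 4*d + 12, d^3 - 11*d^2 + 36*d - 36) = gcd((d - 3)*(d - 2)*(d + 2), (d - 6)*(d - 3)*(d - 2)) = d^2 - 5*d + 6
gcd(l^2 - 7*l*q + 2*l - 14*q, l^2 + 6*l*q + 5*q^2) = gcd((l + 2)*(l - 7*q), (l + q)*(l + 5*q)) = 1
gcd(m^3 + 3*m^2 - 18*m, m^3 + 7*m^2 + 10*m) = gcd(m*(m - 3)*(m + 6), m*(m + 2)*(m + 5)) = m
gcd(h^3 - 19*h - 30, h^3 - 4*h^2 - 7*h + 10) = h^2 - 3*h - 10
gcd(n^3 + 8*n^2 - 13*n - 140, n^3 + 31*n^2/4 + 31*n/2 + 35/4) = n + 5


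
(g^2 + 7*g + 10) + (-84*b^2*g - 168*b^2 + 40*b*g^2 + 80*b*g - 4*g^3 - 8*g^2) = -84*b^2*g - 168*b^2 + 40*b*g^2 + 80*b*g - 4*g^3 - 7*g^2 + 7*g + 10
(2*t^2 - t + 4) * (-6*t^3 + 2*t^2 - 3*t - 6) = -12*t^5 + 10*t^4 - 32*t^3 - t^2 - 6*t - 24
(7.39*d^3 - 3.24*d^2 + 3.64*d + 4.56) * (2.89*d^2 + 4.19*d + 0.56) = 21.3571*d^5 + 21.6005*d^4 + 1.0824*d^3 + 26.6156*d^2 + 21.1448*d + 2.5536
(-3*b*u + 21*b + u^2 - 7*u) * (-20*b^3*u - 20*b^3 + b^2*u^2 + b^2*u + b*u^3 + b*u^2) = 60*b^4*u^2 - 360*b^4*u - 420*b^4 - 23*b^3*u^3 + 138*b^3*u^2 + 161*b^3*u - 2*b^2*u^4 + 12*b^2*u^3 + 14*b^2*u^2 + b*u^5 - 6*b*u^4 - 7*b*u^3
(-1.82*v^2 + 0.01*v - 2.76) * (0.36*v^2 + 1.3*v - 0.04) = -0.6552*v^4 - 2.3624*v^3 - 0.9078*v^2 - 3.5884*v + 0.1104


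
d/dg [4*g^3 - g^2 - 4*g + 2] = 12*g^2 - 2*g - 4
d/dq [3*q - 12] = 3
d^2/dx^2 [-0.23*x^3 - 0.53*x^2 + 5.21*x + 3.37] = -1.38*x - 1.06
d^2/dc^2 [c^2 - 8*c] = 2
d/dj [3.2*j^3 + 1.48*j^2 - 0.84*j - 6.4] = 9.6*j^2 + 2.96*j - 0.84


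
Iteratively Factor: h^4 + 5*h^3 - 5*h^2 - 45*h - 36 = (h + 1)*(h^3 + 4*h^2 - 9*h - 36) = (h - 3)*(h + 1)*(h^2 + 7*h + 12) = (h - 3)*(h + 1)*(h + 3)*(h + 4)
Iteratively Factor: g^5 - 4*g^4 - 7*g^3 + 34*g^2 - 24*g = (g - 4)*(g^4 - 7*g^2 + 6*g) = (g - 4)*(g - 2)*(g^3 + 2*g^2 - 3*g) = g*(g - 4)*(g - 2)*(g^2 + 2*g - 3) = g*(g - 4)*(g - 2)*(g + 3)*(g - 1)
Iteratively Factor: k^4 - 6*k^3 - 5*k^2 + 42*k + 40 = (k + 1)*(k^3 - 7*k^2 + 2*k + 40) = (k + 1)*(k + 2)*(k^2 - 9*k + 20) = (k - 4)*(k + 1)*(k + 2)*(k - 5)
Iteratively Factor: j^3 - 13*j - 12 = (j + 1)*(j^2 - j - 12) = (j - 4)*(j + 1)*(j + 3)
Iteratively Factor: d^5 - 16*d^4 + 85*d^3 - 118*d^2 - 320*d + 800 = (d - 5)*(d^4 - 11*d^3 + 30*d^2 + 32*d - 160) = (d - 5)*(d - 4)*(d^3 - 7*d^2 + 2*d + 40) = (d - 5)*(d - 4)*(d + 2)*(d^2 - 9*d + 20) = (d - 5)^2*(d - 4)*(d + 2)*(d - 4)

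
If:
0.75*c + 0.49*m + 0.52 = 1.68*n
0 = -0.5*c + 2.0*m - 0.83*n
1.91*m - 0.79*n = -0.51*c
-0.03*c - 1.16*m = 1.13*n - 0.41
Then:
No Solution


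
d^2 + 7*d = d*(d + 7)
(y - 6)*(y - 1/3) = y^2 - 19*y/3 + 2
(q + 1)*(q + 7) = q^2 + 8*q + 7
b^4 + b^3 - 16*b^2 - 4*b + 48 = (b - 3)*(b - 2)*(b + 2)*(b + 4)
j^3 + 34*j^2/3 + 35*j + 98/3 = (j + 2)*(j + 7/3)*(j + 7)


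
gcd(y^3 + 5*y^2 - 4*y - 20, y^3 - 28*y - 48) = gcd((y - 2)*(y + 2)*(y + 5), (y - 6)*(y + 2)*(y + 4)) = y + 2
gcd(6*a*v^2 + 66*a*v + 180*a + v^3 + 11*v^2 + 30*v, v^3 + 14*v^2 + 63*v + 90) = v^2 + 11*v + 30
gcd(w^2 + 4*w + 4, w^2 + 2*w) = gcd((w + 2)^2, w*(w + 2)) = w + 2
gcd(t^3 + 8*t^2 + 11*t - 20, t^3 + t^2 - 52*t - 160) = t^2 + 9*t + 20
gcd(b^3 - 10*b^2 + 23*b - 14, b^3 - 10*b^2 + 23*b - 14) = b^3 - 10*b^2 + 23*b - 14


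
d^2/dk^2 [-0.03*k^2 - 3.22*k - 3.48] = -0.0600000000000000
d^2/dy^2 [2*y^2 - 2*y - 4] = 4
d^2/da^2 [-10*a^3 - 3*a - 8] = -60*a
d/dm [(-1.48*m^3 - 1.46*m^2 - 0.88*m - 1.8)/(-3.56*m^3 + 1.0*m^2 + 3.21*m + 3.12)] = (-1.77635683940025e-15*m^5 - 6.6776*m^4 - 15.7672*m^3 - 36.8834*m^2 - 5.5104*m + 3.0324)/(12.6736*m^6 - 7.12*m^5 - 21.8552*m^4 - 15.7944*m^3 + 16.5441*m^2 + 20.0304*m + 9.7344)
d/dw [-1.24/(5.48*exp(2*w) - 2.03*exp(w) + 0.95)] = (13.5904*exp(w) - 2.5172)*exp(w)/(5.48*exp(2*w) - 2.03*exp(w) + 0.95)^2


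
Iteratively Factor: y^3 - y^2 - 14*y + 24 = (y - 3)*(y^2 + 2*y - 8) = (y - 3)*(y + 4)*(y - 2)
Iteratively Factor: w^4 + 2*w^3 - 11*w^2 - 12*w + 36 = (w + 3)*(w^3 - w^2 - 8*w + 12) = (w - 2)*(w + 3)*(w^2 + w - 6) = (w - 2)*(w + 3)^2*(w - 2)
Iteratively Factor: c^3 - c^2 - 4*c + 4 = (c + 2)*(c^2 - 3*c + 2) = (c - 2)*(c + 2)*(c - 1)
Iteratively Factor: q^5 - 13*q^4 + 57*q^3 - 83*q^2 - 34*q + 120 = (q - 2)*(q^4 - 11*q^3 + 35*q^2 - 13*q - 60) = (q - 3)*(q - 2)*(q^3 - 8*q^2 + 11*q + 20) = (q - 3)*(q - 2)*(q + 1)*(q^2 - 9*q + 20) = (q - 4)*(q - 3)*(q - 2)*(q + 1)*(q - 5)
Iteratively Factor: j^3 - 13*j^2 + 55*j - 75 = (j - 5)*(j^2 - 8*j + 15) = (j - 5)^2*(j - 3)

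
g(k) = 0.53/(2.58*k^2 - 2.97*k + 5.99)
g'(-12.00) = 0.00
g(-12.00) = 0.00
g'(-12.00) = 0.00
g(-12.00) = 0.00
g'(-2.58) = 0.01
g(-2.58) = 0.02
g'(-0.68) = 0.04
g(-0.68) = 0.06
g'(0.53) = 0.00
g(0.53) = 0.10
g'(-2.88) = 0.01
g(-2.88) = 0.01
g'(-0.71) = 0.04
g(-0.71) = 0.06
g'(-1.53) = 0.02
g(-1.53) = 0.03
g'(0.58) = -0.00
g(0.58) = 0.10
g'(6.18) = -0.00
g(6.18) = 0.01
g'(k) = 0.53*(2.97 - 5.16*k)/(2.58*k^2 - 2.97*k + 5.99)^2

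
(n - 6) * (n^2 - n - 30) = n^3 - 7*n^2 - 24*n + 180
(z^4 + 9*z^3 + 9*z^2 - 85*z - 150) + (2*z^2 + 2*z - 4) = z^4 + 9*z^3 + 11*z^2 - 83*z - 154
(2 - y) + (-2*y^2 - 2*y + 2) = -2*y^2 - 3*y + 4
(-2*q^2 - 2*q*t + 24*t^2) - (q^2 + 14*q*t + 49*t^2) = -3*q^2 - 16*q*t - 25*t^2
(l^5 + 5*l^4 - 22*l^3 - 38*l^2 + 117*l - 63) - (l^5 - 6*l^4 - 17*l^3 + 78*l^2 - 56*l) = 11*l^4 - 5*l^3 - 116*l^2 + 173*l - 63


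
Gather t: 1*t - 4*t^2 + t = -4*t^2 + 2*t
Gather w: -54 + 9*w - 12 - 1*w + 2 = 8*w - 64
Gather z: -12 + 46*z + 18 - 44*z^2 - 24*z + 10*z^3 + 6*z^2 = 10*z^3 - 38*z^2 + 22*z + 6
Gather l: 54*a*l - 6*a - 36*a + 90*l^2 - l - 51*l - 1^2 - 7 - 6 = -42*a + 90*l^2 + l*(54*a - 52) - 14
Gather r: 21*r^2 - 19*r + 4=21*r^2 - 19*r + 4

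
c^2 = c^2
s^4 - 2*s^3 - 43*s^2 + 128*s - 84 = (s - 6)*(s - 2)*(s - 1)*(s + 7)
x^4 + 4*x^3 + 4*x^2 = x^2*(x + 2)^2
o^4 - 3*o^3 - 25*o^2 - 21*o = o*(o - 7)*(o + 1)*(o + 3)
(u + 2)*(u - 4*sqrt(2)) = u^2 - 4*sqrt(2)*u + 2*u - 8*sqrt(2)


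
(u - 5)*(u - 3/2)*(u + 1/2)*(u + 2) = u^4 - 4*u^3 - 31*u^2/4 + 49*u/4 + 15/2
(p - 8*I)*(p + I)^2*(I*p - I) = I*p^4 + 6*p^3 - I*p^3 - 6*p^2 + 15*I*p^2 - 8*p - 15*I*p + 8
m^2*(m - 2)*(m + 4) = m^4 + 2*m^3 - 8*m^2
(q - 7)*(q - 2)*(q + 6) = q^3 - 3*q^2 - 40*q + 84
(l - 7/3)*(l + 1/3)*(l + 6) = l^3 + 4*l^2 - 115*l/9 - 14/3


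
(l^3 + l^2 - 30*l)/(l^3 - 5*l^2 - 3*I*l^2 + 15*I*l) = (l + 6)/(l - 3*I)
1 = 1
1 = 1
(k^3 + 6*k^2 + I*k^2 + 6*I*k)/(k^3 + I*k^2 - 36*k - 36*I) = k/(k - 6)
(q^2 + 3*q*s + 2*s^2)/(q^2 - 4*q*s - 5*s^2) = (q + 2*s)/(q - 5*s)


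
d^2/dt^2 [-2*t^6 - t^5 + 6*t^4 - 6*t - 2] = t^2*(-60*t^2 - 20*t + 72)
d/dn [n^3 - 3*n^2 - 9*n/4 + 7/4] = 3*n^2 - 6*n - 9/4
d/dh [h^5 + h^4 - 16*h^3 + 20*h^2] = h*(5*h^3 + 4*h^2 - 48*h + 40)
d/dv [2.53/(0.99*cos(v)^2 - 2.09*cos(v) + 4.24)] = (5.0094*cos(v) - 5.2877)*sin(v)/(0.99*cos(v)^2 - 2.09*cos(v) + 4.24)^2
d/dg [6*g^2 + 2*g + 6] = 12*g + 2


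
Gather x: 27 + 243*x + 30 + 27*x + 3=270*x + 60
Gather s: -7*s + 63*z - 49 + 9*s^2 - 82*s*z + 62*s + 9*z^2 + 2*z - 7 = 9*s^2 + s*(55 - 82*z) + 9*z^2 + 65*z - 56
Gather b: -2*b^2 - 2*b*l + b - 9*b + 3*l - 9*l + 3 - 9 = -2*b^2 + b*(-2*l - 8) - 6*l - 6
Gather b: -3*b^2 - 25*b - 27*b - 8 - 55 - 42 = -3*b^2 - 52*b - 105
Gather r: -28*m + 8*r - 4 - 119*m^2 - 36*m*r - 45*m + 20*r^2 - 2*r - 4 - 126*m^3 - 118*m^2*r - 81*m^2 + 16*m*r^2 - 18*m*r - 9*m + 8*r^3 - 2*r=-126*m^3 - 200*m^2 - 82*m + 8*r^3 + r^2*(16*m + 20) + r*(-118*m^2 - 54*m + 4) - 8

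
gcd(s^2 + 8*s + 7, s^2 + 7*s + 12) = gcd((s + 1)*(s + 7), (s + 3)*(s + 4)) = 1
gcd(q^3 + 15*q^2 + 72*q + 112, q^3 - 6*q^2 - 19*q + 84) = q + 4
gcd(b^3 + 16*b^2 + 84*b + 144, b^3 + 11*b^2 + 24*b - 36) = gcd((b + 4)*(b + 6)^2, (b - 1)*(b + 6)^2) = b^2 + 12*b + 36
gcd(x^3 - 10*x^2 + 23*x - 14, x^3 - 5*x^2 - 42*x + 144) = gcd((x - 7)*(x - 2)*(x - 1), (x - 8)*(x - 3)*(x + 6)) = 1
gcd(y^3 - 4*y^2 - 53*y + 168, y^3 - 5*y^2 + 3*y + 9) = y - 3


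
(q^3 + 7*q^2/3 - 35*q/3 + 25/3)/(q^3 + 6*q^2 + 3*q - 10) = (q - 5/3)/(q + 2)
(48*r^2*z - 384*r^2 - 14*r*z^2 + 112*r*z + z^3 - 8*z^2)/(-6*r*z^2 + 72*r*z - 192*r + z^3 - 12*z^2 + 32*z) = (-8*r + z)/(z - 4)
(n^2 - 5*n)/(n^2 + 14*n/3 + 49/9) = 9*n*(n - 5)/(9*n^2 + 42*n + 49)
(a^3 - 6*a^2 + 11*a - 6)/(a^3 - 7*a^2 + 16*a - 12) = (a - 1)/(a - 2)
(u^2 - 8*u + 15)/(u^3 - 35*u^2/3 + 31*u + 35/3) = 3*(u - 3)/(3*u^2 - 20*u - 7)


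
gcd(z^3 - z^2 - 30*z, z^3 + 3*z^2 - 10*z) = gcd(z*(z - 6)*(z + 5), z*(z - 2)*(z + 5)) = z^2 + 5*z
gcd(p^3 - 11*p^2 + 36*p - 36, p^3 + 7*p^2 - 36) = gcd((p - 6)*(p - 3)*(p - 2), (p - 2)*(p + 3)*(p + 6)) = p - 2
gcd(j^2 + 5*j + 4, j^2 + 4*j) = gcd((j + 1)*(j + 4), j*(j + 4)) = j + 4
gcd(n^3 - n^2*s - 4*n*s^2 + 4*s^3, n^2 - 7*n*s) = 1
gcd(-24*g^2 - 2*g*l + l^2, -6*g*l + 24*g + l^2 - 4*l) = 6*g - l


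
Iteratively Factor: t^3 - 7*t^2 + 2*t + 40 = (t + 2)*(t^2 - 9*t + 20) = (t - 4)*(t + 2)*(t - 5)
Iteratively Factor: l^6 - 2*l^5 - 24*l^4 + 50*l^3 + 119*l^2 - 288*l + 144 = (l + 4)*(l^5 - 6*l^4 + 50*l^2 - 81*l + 36) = (l + 3)*(l + 4)*(l^4 - 9*l^3 + 27*l^2 - 31*l + 12) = (l - 3)*(l + 3)*(l + 4)*(l^3 - 6*l^2 + 9*l - 4) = (l - 3)*(l - 1)*(l + 3)*(l + 4)*(l^2 - 5*l + 4) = (l - 4)*(l - 3)*(l - 1)*(l + 3)*(l + 4)*(l - 1)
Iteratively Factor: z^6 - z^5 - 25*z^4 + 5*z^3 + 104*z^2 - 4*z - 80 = (z - 5)*(z^5 + 4*z^4 - 5*z^3 - 20*z^2 + 4*z + 16) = (z - 5)*(z - 2)*(z^4 + 6*z^3 + 7*z^2 - 6*z - 8) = (z - 5)*(z - 2)*(z + 1)*(z^3 + 5*z^2 + 2*z - 8) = (z - 5)*(z - 2)*(z + 1)*(z + 2)*(z^2 + 3*z - 4) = (z - 5)*(z - 2)*(z - 1)*(z + 1)*(z + 2)*(z + 4)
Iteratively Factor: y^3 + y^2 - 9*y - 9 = (y + 3)*(y^2 - 2*y - 3) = (y - 3)*(y + 3)*(y + 1)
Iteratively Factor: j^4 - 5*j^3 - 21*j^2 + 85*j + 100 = (j - 5)*(j^3 - 21*j - 20) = (j - 5)*(j + 4)*(j^2 - 4*j - 5) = (j - 5)^2*(j + 4)*(j + 1)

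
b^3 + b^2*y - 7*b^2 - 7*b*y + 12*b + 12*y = (b - 4)*(b - 3)*(b + y)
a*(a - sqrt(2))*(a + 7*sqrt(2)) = a^3 + 6*sqrt(2)*a^2 - 14*a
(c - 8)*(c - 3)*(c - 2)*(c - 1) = c^4 - 14*c^3 + 59*c^2 - 94*c + 48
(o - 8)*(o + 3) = o^2 - 5*o - 24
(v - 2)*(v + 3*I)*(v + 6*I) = v^3 - 2*v^2 + 9*I*v^2 - 18*v - 18*I*v + 36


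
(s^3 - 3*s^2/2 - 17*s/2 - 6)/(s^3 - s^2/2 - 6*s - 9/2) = (s - 4)/(s - 3)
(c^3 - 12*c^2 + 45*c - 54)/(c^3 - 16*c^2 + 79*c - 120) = (c^2 - 9*c + 18)/(c^2 - 13*c + 40)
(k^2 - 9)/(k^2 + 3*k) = (k - 3)/k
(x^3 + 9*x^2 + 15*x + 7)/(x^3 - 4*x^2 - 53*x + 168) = (x^2 + 2*x + 1)/(x^2 - 11*x + 24)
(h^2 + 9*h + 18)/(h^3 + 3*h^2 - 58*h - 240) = (h + 3)/(h^2 - 3*h - 40)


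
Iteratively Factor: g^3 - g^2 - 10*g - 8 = (g - 4)*(g^2 + 3*g + 2) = (g - 4)*(g + 2)*(g + 1)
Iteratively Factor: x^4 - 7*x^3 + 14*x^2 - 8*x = (x - 4)*(x^3 - 3*x^2 + 2*x) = (x - 4)*(x - 1)*(x^2 - 2*x) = x*(x - 4)*(x - 1)*(x - 2)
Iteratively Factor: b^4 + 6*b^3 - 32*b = (b - 2)*(b^3 + 8*b^2 + 16*b) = (b - 2)*(b + 4)*(b^2 + 4*b) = b*(b - 2)*(b + 4)*(b + 4)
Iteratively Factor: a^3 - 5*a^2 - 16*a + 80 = (a - 4)*(a^2 - a - 20) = (a - 5)*(a - 4)*(a + 4)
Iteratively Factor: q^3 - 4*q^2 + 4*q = (q)*(q^2 - 4*q + 4) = q*(q - 2)*(q - 2)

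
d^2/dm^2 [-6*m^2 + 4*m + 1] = -12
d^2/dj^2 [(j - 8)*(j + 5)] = 2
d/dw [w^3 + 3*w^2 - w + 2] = 3*w^2 + 6*w - 1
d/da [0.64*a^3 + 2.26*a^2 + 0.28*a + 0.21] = 1.92*a^2 + 4.52*a + 0.28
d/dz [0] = 0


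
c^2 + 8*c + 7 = (c + 1)*(c + 7)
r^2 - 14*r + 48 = (r - 8)*(r - 6)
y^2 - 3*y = y*(y - 3)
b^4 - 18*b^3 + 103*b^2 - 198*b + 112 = (b - 8)*(b - 7)*(b - 2)*(b - 1)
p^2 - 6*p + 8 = (p - 4)*(p - 2)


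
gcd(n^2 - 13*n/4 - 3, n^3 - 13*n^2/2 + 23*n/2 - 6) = n - 4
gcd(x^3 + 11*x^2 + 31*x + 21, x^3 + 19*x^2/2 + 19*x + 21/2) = x^2 + 8*x + 7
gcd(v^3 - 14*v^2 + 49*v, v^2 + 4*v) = v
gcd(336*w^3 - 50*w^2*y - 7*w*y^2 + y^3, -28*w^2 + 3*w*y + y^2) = 7*w + y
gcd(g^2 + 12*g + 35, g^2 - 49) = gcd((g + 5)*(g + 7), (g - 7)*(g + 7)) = g + 7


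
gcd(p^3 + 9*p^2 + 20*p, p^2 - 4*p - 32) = p + 4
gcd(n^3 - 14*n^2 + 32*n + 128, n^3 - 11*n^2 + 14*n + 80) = n^2 - 6*n - 16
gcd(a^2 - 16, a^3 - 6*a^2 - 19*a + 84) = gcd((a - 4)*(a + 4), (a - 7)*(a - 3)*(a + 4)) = a + 4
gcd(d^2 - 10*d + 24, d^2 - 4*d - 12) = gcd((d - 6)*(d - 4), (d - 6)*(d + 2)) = d - 6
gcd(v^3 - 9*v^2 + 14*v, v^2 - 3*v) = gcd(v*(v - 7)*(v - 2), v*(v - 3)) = v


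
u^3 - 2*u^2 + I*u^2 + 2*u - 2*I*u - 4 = (u - 2)*(u - I)*(u + 2*I)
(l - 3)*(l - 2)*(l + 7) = l^3 + 2*l^2 - 29*l + 42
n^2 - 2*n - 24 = (n - 6)*(n + 4)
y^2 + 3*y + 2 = (y + 1)*(y + 2)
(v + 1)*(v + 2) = v^2 + 3*v + 2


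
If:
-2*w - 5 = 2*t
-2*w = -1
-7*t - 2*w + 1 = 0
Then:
No Solution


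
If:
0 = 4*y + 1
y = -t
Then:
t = 1/4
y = -1/4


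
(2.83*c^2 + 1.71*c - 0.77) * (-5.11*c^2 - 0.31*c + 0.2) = -14.4613*c^4 - 9.6154*c^3 + 3.9706*c^2 + 0.5807*c - 0.154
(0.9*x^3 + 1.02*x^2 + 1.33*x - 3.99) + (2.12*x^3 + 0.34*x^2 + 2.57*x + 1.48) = 3.02*x^3 + 1.36*x^2 + 3.9*x - 2.51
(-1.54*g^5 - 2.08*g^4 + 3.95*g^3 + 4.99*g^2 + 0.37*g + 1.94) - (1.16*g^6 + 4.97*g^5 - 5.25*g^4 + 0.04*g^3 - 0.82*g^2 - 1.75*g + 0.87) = -1.16*g^6 - 6.51*g^5 + 3.17*g^4 + 3.91*g^3 + 5.81*g^2 + 2.12*g + 1.07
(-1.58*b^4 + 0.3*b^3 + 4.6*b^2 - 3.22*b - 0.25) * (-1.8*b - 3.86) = 2.844*b^5 + 5.5588*b^4 - 9.438*b^3 - 11.96*b^2 + 12.8792*b + 0.965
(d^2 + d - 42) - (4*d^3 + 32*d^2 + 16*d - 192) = -4*d^3 - 31*d^2 - 15*d + 150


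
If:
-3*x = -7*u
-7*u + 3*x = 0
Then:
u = 3*x/7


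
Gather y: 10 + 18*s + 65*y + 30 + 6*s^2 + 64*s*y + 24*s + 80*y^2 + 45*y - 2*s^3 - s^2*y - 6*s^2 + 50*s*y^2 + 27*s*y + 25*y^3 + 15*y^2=-2*s^3 + 42*s + 25*y^3 + y^2*(50*s + 95) + y*(-s^2 + 91*s + 110) + 40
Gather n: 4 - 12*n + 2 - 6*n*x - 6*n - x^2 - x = n*(-6*x - 18) - x^2 - x + 6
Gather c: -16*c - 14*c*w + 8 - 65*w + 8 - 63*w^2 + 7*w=c*(-14*w - 16) - 63*w^2 - 58*w + 16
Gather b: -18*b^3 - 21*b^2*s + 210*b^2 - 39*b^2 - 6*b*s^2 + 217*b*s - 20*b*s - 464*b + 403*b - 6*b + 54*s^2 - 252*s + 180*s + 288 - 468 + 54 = -18*b^3 + b^2*(171 - 21*s) + b*(-6*s^2 + 197*s - 67) + 54*s^2 - 72*s - 126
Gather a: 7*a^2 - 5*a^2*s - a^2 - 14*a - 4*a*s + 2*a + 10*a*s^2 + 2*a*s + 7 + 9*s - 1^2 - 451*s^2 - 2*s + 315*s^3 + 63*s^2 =a^2*(6 - 5*s) + a*(10*s^2 - 2*s - 12) + 315*s^3 - 388*s^2 + 7*s + 6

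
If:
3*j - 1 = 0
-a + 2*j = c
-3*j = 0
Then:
No Solution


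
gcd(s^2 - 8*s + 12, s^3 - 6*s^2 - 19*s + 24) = 1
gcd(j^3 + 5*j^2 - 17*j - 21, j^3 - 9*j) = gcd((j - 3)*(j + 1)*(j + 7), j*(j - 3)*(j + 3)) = j - 3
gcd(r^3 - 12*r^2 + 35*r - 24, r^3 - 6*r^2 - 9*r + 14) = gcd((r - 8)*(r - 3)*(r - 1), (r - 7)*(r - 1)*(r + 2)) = r - 1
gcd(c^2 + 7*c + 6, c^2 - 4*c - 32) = 1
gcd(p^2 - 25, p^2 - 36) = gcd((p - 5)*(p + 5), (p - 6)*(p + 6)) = 1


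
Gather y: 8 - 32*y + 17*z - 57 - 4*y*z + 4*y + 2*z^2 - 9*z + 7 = y*(-4*z - 28) + 2*z^2 + 8*z - 42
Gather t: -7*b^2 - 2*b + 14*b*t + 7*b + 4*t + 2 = -7*b^2 + 5*b + t*(14*b + 4) + 2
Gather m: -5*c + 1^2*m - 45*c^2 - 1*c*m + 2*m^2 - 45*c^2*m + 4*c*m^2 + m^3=-45*c^2 - 5*c + m^3 + m^2*(4*c + 2) + m*(-45*c^2 - c + 1)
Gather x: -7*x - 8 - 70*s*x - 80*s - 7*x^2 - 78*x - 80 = -80*s - 7*x^2 + x*(-70*s - 85) - 88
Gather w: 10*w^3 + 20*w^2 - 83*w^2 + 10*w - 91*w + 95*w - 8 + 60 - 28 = 10*w^3 - 63*w^2 + 14*w + 24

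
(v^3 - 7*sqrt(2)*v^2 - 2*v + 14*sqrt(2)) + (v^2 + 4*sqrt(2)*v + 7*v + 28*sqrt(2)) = v^3 - 7*sqrt(2)*v^2 + v^2 + 5*v + 4*sqrt(2)*v + 42*sqrt(2)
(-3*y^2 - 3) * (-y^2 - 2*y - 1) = 3*y^4 + 6*y^3 + 6*y^2 + 6*y + 3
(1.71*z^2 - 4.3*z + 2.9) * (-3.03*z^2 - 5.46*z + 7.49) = -5.1813*z^4 + 3.6924*z^3 + 27.4989*z^2 - 48.041*z + 21.721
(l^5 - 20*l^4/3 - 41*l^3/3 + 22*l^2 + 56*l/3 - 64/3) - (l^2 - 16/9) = l^5 - 20*l^4/3 - 41*l^3/3 + 21*l^2 + 56*l/3 - 176/9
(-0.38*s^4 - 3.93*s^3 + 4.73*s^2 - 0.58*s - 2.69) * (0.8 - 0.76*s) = 0.2888*s^5 + 2.6828*s^4 - 6.7388*s^3 + 4.2248*s^2 + 1.5804*s - 2.152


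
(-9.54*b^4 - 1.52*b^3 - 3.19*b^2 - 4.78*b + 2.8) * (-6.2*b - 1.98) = 59.148*b^5 + 28.3132*b^4 + 22.7876*b^3 + 35.9522*b^2 - 7.8956*b - 5.544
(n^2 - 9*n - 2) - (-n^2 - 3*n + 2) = 2*n^2 - 6*n - 4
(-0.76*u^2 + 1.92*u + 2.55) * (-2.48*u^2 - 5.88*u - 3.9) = 1.8848*u^4 - 0.2928*u^3 - 14.6496*u^2 - 22.482*u - 9.945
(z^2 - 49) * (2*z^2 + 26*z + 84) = 2*z^4 + 26*z^3 - 14*z^2 - 1274*z - 4116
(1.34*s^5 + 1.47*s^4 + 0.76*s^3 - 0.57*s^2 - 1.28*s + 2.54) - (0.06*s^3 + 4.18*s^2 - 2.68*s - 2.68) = 1.34*s^5 + 1.47*s^4 + 0.7*s^3 - 4.75*s^2 + 1.4*s + 5.22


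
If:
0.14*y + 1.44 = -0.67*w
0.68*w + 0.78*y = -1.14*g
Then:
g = 1.28201099764336 - 0.559570568211574*y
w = -0.208955223880597*y - 2.14925373134328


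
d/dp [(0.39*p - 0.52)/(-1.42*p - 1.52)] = (-1.890304*p - 2.023424)/(1.42*p + 1.52)^3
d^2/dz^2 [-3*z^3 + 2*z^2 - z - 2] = 4 - 18*z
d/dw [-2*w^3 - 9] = -6*w^2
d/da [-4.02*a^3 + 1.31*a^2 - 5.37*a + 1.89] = -12.06*a^2 + 2.62*a - 5.37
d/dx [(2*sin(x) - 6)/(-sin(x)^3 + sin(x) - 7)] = 2*(2*sin(x)^3 - 9*sin(x)^2 - 4)*cos(x)/(-sin(x)*cos(x)^2 + 7)^2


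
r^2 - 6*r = r*(r - 6)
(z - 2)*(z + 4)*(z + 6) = z^3 + 8*z^2 + 4*z - 48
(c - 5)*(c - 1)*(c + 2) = c^3 - 4*c^2 - 7*c + 10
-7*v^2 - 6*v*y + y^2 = (-7*v + y)*(v + y)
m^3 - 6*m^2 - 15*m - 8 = (m - 8)*(m + 1)^2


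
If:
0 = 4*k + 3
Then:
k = -3/4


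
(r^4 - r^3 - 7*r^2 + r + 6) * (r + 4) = r^5 + 3*r^4 - 11*r^3 - 27*r^2 + 10*r + 24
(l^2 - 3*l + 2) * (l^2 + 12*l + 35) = l^4 + 9*l^3 + l^2 - 81*l + 70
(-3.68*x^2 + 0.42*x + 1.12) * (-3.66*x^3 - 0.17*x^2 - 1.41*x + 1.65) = 13.4688*x^5 - 0.9116*x^4 + 1.0182*x^3 - 6.8546*x^2 - 0.8862*x + 1.848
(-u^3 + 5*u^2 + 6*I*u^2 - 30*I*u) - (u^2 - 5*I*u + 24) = -u^3 + 4*u^2 + 6*I*u^2 - 25*I*u - 24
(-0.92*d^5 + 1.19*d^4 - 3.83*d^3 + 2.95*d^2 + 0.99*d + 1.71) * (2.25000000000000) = -2.07*d^5 + 2.6775*d^4 - 8.6175*d^3 + 6.6375*d^2 + 2.2275*d + 3.8475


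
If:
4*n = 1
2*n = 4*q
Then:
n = 1/4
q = 1/8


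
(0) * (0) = 0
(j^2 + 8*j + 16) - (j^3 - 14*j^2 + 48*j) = -j^3 + 15*j^2 - 40*j + 16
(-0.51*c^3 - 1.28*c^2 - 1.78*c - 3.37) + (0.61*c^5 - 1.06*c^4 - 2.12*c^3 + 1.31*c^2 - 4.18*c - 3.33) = 0.61*c^5 - 1.06*c^4 - 2.63*c^3 + 0.03*c^2 - 5.96*c - 6.7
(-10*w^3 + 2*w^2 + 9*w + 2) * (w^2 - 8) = -10*w^5 + 2*w^4 + 89*w^3 - 14*w^2 - 72*w - 16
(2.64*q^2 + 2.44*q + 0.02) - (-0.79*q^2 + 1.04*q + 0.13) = 3.43*q^2 + 1.4*q - 0.11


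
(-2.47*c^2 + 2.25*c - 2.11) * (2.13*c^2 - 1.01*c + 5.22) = -5.2611*c^4 + 7.2872*c^3 - 19.6602*c^2 + 13.8761*c - 11.0142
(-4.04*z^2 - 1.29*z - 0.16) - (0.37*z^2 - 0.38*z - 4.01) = -4.41*z^2 - 0.91*z + 3.85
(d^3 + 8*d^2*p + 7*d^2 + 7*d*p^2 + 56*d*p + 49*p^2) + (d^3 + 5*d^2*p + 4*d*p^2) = 2*d^3 + 13*d^2*p + 7*d^2 + 11*d*p^2 + 56*d*p + 49*p^2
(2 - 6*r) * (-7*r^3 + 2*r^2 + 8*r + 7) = 42*r^4 - 26*r^3 - 44*r^2 - 26*r + 14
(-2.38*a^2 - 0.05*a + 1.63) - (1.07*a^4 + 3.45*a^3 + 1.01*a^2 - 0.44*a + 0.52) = -1.07*a^4 - 3.45*a^3 - 3.39*a^2 + 0.39*a + 1.11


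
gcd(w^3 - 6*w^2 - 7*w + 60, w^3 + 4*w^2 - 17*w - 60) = w^2 - w - 12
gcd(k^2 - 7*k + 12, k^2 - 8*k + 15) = k - 3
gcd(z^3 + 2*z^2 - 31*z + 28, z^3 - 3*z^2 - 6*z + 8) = z^2 - 5*z + 4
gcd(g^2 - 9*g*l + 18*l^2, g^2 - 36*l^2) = g - 6*l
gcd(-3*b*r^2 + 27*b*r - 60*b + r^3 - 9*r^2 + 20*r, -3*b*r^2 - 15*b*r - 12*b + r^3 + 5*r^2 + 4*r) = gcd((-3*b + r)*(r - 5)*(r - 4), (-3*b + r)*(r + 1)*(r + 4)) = -3*b + r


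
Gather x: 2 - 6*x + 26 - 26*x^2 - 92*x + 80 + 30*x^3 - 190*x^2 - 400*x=30*x^3 - 216*x^2 - 498*x + 108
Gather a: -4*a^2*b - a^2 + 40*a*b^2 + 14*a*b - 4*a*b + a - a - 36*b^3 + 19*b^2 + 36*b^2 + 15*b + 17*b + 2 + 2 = a^2*(-4*b - 1) + a*(40*b^2 + 10*b) - 36*b^3 + 55*b^2 + 32*b + 4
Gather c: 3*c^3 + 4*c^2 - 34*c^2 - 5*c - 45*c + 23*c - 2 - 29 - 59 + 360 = 3*c^3 - 30*c^2 - 27*c + 270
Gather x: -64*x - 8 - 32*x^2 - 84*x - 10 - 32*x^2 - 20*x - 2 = -64*x^2 - 168*x - 20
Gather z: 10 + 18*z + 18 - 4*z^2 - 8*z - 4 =-4*z^2 + 10*z + 24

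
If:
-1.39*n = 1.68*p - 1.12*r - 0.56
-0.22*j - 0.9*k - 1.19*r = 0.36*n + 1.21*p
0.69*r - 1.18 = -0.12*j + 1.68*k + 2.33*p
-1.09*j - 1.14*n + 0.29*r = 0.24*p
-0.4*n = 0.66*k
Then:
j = -0.72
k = -0.48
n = 0.80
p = -0.09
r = 0.35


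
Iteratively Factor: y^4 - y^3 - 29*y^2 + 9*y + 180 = (y + 4)*(y^3 - 5*y^2 - 9*y + 45) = (y + 3)*(y + 4)*(y^2 - 8*y + 15) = (y - 3)*(y + 3)*(y + 4)*(y - 5)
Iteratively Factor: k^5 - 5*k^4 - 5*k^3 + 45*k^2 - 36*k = (k)*(k^4 - 5*k^3 - 5*k^2 + 45*k - 36) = k*(k - 1)*(k^3 - 4*k^2 - 9*k + 36) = k*(k - 4)*(k - 1)*(k^2 - 9) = k*(k - 4)*(k - 1)*(k + 3)*(k - 3)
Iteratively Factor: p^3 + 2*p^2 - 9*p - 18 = (p + 3)*(p^2 - p - 6) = (p + 2)*(p + 3)*(p - 3)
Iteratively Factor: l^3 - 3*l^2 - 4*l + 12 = (l - 2)*(l^2 - l - 6) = (l - 2)*(l + 2)*(l - 3)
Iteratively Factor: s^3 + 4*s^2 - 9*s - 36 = (s + 3)*(s^2 + s - 12) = (s + 3)*(s + 4)*(s - 3)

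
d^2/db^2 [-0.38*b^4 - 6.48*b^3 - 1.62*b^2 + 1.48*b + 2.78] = -4.56*b^2 - 38.88*b - 3.24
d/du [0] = 0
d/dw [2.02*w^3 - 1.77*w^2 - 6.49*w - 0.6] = 6.06*w^2 - 3.54*w - 6.49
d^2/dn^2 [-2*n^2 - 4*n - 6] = -4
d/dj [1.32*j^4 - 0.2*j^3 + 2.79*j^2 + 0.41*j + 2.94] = 5.28*j^3 - 0.6*j^2 + 5.58*j + 0.41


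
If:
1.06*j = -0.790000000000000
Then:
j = -0.75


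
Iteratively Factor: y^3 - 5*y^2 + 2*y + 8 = (y - 2)*(y^2 - 3*y - 4) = (y - 4)*(y - 2)*(y + 1)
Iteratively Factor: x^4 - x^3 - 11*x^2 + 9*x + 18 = (x + 3)*(x^3 - 4*x^2 + x + 6) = (x - 2)*(x + 3)*(x^2 - 2*x - 3) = (x - 2)*(x + 1)*(x + 3)*(x - 3)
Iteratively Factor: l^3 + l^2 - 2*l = (l - 1)*(l^2 + 2*l) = l*(l - 1)*(l + 2)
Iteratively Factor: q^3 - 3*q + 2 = (q - 1)*(q^2 + q - 2) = (q - 1)^2*(q + 2)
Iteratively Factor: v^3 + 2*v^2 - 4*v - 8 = (v + 2)*(v^2 - 4) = (v - 2)*(v + 2)*(v + 2)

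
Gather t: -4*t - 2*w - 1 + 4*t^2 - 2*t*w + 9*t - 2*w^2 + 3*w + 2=4*t^2 + t*(5 - 2*w) - 2*w^2 + w + 1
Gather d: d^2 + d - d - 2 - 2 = d^2 - 4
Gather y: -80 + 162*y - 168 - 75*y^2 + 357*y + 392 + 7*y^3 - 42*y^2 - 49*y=7*y^3 - 117*y^2 + 470*y + 144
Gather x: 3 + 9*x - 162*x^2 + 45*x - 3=-162*x^2 + 54*x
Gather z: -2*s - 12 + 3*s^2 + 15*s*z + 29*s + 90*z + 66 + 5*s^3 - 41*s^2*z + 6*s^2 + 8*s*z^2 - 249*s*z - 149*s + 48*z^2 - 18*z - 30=5*s^3 + 9*s^2 - 122*s + z^2*(8*s + 48) + z*(-41*s^2 - 234*s + 72) + 24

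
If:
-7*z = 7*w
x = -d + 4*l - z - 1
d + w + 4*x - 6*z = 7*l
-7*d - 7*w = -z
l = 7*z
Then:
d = 8/85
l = 49/85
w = -7/85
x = 96/85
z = 7/85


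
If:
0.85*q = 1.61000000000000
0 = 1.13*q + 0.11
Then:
No Solution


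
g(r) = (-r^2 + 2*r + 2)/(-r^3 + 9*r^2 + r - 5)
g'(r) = (2 - 2*r)/(-r^3 + 9*r^2 + r - 5) + (-r^2 + 2*r + 2)*(3*r^2 - 18*r - 1)/(-r^3 + 9*r^2 + r - 5)^2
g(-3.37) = -0.12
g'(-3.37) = -0.02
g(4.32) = -0.09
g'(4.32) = -0.05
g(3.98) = -0.07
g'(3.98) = -0.05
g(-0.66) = -0.17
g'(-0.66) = -0.87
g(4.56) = -0.11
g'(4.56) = -0.05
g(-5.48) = -0.09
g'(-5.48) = -0.01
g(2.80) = -0.01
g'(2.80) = -0.07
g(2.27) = 0.04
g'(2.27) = -0.12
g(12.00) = 0.28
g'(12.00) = -0.09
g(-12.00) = -0.06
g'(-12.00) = 0.00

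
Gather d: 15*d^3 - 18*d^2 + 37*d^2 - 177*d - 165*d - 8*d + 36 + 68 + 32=15*d^3 + 19*d^2 - 350*d + 136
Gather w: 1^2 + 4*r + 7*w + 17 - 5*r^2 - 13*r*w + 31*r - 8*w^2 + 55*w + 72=-5*r^2 + 35*r - 8*w^2 + w*(62 - 13*r) + 90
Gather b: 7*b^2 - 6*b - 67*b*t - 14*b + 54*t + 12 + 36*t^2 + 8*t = 7*b^2 + b*(-67*t - 20) + 36*t^2 + 62*t + 12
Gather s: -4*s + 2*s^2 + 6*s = 2*s^2 + 2*s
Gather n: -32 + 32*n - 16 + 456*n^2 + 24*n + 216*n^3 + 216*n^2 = 216*n^3 + 672*n^2 + 56*n - 48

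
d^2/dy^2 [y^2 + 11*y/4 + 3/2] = 2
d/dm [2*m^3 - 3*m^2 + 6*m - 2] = 6*m^2 - 6*m + 6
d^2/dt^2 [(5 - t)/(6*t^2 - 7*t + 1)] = 2*(-(t - 5)*(12*t - 7)^2 + (18*t - 37)*(6*t^2 - 7*t + 1))/(6*t^2 - 7*t + 1)^3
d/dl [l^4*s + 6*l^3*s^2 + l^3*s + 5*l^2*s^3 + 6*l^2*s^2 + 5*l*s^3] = s*(4*l^3 + 18*l^2*s + 3*l^2 + 10*l*s^2 + 12*l*s + 5*s^2)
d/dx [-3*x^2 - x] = -6*x - 1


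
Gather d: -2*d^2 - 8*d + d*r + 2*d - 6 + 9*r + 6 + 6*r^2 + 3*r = -2*d^2 + d*(r - 6) + 6*r^2 + 12*r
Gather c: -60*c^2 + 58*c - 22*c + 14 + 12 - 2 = -60*c^2 + 36*c + 24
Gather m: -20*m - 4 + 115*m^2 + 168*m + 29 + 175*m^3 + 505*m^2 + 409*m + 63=175*m^3 + 620*m^2 + 557*m + 88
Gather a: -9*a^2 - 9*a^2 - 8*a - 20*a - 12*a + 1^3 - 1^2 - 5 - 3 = -18*a^2 - 40*a - 8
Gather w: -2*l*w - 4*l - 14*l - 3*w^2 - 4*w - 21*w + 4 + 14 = -18*l - 3*w^2 + w*(-2*l - 25) + 18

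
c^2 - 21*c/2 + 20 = (c - 8)*(c - 5/2)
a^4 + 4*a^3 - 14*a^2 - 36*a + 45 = (a - 3)*(a - 1)*(a + 3)*(a + 5)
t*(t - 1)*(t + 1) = t^3 - t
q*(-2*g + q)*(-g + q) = 2*g^2*q - 3*g*q^2 + q^3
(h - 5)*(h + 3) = h^2 - 2*h - 15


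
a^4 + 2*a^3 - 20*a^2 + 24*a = a*(a - 2)^2*(a + 6)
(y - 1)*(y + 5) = y^2 + 4*y - 5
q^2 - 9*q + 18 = (q - 6)*(q - 3)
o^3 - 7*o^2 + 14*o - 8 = (o - 4)*(o - 2)*(o - 1)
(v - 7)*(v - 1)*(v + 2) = v^3 - 6*v^2 - 9*v + 14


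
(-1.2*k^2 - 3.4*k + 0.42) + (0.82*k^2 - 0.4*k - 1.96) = -0.38*k^2 - 3.8*k - 1.54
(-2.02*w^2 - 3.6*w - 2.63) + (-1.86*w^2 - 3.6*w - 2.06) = -3.88*w^2 - 7.2*w - 4.69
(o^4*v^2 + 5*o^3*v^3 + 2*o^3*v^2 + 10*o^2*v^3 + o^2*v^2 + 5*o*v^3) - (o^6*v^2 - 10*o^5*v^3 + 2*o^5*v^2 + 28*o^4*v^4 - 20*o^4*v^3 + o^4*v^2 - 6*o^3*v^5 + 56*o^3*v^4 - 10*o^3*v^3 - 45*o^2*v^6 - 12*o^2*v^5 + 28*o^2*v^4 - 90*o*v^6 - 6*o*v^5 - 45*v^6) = -o^6*v^2 + 10*o^5*v^3 - 2*o^5*v^2 - 28*o^4*v^4 + 20*o^4*v^3 + 6*o^3*v^5 - 56*o^3*v^4 + 15*o^3*v^3 + 2*o^3*v^2 + 45*o^2*v^6 + 12*o^2*v^5 - 28*o^2*v^4 + 10*o^2*v^3 + o^2*v^2 + 90*o*v^6 + 6*o*v^5 + 5*o*v^3 + 45*v^6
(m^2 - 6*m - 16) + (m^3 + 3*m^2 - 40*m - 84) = m^3 + 4*m^2 - 46*m - 100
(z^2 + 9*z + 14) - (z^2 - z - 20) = 10*z + 34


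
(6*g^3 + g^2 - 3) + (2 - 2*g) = 6*g^3 + g^2 - 2*g - 1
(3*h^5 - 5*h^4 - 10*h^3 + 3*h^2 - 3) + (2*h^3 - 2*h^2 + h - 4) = 3*h^5 - 5*h^4 - 8*h^3 + h^2 + h - 7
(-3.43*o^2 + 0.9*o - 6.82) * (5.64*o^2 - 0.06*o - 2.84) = -19.3452*o^4 + 5.2818*o^3 - 28.7776*o^2 - 2.1468*o + 19.3688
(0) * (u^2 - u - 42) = 0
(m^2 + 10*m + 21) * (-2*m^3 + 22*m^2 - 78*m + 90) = -2*m^5 + 2*m^4 + 100*m^3 - 228*m^2 - 738*m + 1890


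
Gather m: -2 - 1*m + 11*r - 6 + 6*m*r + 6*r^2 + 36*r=m*(6*r - 1) + 6*r^2 + 47*r - 8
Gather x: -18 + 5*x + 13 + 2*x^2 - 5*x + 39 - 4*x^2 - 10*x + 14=-2*x^2 - 10*x + 48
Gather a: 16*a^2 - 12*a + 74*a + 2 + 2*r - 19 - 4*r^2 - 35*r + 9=16*a^2 + 62*a - 4*r^2 - 33*r - 8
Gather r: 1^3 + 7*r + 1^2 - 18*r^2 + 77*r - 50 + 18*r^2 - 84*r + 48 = 0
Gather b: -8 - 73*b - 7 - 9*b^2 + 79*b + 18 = -9*b^2 + 6*b + 3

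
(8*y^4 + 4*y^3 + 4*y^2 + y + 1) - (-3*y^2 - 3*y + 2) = 8*y^4 + 4*y^3 + 7*y^2 + 4*y - 1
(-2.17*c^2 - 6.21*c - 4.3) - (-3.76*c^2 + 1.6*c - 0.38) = 1.59*c^2 - 7.81*c - 3.92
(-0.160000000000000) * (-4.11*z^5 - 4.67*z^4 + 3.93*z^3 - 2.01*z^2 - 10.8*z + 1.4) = 0.6576*z^5 + 0.7472*z^4 - 0.6288*z^3 + 0.3216*z^2 + 1.728*z - 0.224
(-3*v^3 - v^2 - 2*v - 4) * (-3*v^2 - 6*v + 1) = 9*v^5 + 21*v^4 + 9*v^3 + 23*v^2 + 22*v - 4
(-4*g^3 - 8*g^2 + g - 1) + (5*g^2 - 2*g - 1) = -4*g^3 - 3*g^2 - g - 2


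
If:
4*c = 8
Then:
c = 2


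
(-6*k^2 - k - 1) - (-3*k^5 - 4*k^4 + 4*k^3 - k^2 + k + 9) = 3*k^5 + 4*k^4 - 4*k^3 - 5*k^2 - 2*k - 10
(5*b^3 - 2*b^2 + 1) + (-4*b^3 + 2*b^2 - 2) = b^3 - 1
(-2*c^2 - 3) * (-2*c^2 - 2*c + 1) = 4*c^4 + 4*c^3 + 4*c^2 + 6*c - 3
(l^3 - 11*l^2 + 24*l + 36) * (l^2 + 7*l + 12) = l^5 - 4*l^4 - 41*l^3 + 72*l^2 + 540*l + 432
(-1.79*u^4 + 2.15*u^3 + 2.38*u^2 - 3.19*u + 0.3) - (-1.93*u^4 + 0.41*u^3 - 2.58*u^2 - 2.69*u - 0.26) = 0.14*u^4 + 1.74*u^3 + 4.96*u^2 - 0.5*u + 0.56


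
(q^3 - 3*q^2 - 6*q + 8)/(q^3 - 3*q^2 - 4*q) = (q^2 + q - 2)/(q*(q + 1))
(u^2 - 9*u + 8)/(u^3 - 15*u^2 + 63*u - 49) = (u - 8)/(u^2 - 14*u + 49)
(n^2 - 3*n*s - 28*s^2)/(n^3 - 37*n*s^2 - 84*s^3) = 1/(n + 3*s)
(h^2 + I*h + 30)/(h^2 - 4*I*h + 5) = (h + 6*I)/(h + I)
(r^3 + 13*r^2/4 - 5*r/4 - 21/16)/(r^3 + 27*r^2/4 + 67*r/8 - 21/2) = (r + 1/2)/(r + 4)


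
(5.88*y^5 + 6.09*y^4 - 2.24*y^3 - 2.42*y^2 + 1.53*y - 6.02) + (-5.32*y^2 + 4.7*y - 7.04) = 5.88*y^5 + 6.09*y^4 - 2.24*y^3 - 7.74*y^2 + 6.23*y - 13.06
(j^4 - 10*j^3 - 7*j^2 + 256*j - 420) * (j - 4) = j^5 - 14*j^4 + 33*j^3 + 284*j^2 - 1444*j + 1680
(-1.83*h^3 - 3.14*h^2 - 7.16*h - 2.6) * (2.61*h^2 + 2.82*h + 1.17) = -4.7763*h^5 - 13.356*h^4 - 29.6835*h^3 - 30.651*h^2 - 15.7092*h - 3.042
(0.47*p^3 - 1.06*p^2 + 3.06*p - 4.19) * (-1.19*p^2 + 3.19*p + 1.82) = -0.5593*p^5 + 2.7607*p^4 - 6.1674*p^3 + 12.8183*p^2 - 7.7969*p - 7.6258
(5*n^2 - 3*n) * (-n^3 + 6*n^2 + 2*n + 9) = -5*n^5 + 33*n^4 - 8*n^3 + 39*n^2 - 27*n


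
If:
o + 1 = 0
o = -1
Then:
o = -1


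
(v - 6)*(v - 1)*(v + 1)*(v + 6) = v^4 - 37*v^2 + 36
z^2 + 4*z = z*(z + 4)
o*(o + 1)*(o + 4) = o^3 + 5*o^2 + 4*o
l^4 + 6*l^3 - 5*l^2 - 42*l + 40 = (l - 2)*(l - 1)*(l + 4)*(l + 5)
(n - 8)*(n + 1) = n^2 - 7*n - 8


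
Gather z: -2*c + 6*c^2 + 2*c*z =6*c^2 + 2*c*z - 2*c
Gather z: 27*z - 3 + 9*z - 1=36*z - 4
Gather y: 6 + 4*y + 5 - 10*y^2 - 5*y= -10*y^2 - y + 11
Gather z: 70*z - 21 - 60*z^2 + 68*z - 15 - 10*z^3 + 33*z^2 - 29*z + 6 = -10*z^3 - 27*z^2 + 109*z - 30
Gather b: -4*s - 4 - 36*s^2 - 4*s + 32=-36*s^2 - 8*s + 28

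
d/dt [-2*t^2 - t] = -4*t - 1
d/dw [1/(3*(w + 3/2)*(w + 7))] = 2*(-4*w - 17)/(3*(4*w^4 + 68*w^3 + 373*w^2 + 714*w + 441))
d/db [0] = 0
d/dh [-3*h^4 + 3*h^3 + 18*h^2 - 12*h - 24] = -12*h^3 + 9*h^2 + 36*h - 12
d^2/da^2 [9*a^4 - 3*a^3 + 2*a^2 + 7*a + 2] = 108*a^2 - 18*a + 4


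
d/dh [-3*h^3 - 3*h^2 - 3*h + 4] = -9*h^2 - 6*h - 3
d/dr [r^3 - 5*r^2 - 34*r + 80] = 3*r^2 - 10*r - 34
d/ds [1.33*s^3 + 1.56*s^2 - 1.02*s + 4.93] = 3.99*s^2 + 3.12*s - 1.02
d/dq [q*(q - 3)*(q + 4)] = 3*q^2 + 2*q - 12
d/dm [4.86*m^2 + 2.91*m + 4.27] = 9.72*m + 2.91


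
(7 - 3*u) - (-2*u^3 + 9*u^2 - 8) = 2*u^3 - 9*u^2 - 3*u + 15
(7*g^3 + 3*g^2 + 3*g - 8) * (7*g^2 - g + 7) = 49*g^5 + 14*g^4 + 67*g^3 - 38*g^2 + 29*g - 56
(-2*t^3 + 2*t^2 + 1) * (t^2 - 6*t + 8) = -2*t^5 + 14*t^4 - 28*t^3 + 17*t^2 - 6*t + 8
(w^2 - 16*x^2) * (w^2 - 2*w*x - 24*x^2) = w^4 - 2*w^3*x - 40*w^2*x^2 + 32*w*x^3 + 384*x^4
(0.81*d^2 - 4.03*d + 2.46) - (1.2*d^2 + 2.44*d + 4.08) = -0.39*d^2 - 6.47*d - 1.62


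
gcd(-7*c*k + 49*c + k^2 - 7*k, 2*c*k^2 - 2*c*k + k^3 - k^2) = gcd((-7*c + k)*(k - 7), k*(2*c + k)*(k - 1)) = 1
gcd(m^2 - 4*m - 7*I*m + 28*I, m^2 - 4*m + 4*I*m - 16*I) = m - 4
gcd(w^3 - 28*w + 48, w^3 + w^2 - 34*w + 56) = w^2 - 6*w + 8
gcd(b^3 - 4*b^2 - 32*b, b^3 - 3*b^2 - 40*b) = b^2 - 8*b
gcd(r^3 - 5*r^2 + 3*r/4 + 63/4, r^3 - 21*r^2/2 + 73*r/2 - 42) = r^2 - 13*r/2 + 21/2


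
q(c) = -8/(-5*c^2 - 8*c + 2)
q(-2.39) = 1.08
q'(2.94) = -0.07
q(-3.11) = 0.37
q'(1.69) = -0.30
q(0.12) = -8.26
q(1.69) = 0.31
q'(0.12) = -78.55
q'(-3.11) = 0.40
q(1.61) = 0.34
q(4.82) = 0.05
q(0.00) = -4.00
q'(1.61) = -0.34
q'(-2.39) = 2.30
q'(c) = -8*(10*c + 8)/(-5*c^2 - 8*c + 2)^2 = 16*(-5*c - 4)/(5*c^2 + 8*c - 2)^2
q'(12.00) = 0.00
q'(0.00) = -16.00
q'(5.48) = -0.01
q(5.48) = 0.04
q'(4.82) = -0.02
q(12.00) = 0.01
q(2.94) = 0.12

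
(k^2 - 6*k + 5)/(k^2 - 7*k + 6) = (k - 5)/(k - 6)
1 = 1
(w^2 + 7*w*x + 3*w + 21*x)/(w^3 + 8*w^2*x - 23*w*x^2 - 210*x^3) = (-w - 3)/(-w^2 - w*x + 30*x^2)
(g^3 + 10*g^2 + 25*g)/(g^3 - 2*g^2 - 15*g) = (g^2 + 10*g + 25)/(g^2 - 2*g - 15)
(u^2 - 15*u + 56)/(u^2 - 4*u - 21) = (u - 8)/(u + 3)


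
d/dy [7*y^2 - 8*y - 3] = 14*y - 8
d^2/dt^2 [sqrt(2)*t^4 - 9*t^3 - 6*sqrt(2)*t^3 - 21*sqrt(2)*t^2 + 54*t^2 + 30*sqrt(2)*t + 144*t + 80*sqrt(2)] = 12*sqrt(2)*t^2 - 54*t - 36*sqrt(2)*t - 42*sqrt(2) + 108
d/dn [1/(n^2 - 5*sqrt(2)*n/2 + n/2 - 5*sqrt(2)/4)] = 8*(-4*n - 1 + 5*sqrt(2))/(4*n^2 - 10*sqrt(2)*n + 2*n - 5*sqrt(2))^2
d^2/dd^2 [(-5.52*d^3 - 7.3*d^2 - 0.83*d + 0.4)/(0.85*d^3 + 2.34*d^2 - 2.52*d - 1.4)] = (1.4210854715202e-14*d^7 + 11.41006*d^6 - 74.54109*d^5 - 179.08242*d^4 - 313.902352*d^3 - 264.18792*d^2 - 92.526*d - 15.0584)/(0.614125*d^9 + 5.07195*d^8 + 8.50068*d^7 - 20.295276*d^6 - 41.909616*d^5 + 39.575088*d^4 + 38.528112*d^3 - 12.91248*d^2 - 14.8176*d - 2.744)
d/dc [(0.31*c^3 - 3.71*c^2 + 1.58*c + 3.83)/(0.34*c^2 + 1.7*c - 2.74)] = (0.1054*c^4 + 1.054*c^3 - 9.3924*c^2 + 17.7264*c - 10.8402)/(0.1156*c^4 + 1.156*c^3 + 1.0268*c^2 - 9.316*c + 7.5076)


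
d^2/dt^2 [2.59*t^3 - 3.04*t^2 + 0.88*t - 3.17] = 15.54*t - 6.08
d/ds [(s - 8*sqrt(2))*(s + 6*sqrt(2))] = 2*s - 2*sqrt(2)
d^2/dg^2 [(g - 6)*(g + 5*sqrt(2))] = 2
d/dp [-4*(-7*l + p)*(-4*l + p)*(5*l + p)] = 108*l^2 + 48*l*p - 12*p^2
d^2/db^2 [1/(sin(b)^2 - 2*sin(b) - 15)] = 2*(-2*sin(b)^4 + 3*sin(b)^3 - 29*sin(b)^2 + 9*sin(b) + 19)/((sin(b) - 5)^3*(sin(b) + 3)^3)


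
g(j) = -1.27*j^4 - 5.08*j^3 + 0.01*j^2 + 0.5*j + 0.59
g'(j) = -5.08*j^3 - 15.24*j^2 + 0.02*j + 0.5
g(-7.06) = -1369.98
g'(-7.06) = 1028.37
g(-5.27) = -237.84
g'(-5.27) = 320.66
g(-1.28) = 7.21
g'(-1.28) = -13.84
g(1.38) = -16.66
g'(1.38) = -41.85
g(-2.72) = 32.02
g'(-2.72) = -10.08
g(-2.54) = 29.77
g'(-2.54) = -14.63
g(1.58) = -26.55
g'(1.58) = -57.55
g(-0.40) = 0.68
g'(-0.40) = -1.62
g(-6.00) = -550.69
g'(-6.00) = 549.02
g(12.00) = -35104.93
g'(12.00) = -10972.06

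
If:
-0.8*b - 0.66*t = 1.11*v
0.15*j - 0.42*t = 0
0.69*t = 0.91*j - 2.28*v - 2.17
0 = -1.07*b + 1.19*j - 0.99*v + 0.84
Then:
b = 1.48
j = -0.22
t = -0.08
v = -1.02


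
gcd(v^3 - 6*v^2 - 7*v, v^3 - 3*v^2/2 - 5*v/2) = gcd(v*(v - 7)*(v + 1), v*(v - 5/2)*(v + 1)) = v^2 + v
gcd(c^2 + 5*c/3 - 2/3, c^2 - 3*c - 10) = c + 2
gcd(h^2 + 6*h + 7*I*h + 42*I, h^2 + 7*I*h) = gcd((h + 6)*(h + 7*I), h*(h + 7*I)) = h + 7*I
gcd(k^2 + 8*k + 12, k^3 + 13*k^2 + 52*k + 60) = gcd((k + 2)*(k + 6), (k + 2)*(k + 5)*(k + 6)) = k^2 + 8*k + 12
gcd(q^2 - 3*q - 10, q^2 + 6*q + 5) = 1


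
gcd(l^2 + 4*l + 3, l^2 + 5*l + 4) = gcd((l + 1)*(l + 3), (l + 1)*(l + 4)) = l + 1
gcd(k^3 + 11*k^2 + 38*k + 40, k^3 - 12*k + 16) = k + 4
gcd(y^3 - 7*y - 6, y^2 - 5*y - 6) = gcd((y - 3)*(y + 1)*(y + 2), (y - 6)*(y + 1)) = y + 1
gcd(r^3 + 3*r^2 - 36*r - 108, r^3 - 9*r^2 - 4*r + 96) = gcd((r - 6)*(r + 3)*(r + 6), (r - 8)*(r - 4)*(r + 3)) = r + 3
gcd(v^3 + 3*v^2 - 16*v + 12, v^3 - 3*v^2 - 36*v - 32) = 1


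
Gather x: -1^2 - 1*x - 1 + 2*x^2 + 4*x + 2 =2*x^2 + 3*x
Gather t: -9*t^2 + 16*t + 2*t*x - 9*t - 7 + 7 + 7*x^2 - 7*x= -9*t^2 + t*(2*x + 7) + 7*x^2 - 7*x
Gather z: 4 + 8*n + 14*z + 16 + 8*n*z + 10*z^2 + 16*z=8*n + 10*z^2 + z*(8*n + 30) + 20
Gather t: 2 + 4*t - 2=4*t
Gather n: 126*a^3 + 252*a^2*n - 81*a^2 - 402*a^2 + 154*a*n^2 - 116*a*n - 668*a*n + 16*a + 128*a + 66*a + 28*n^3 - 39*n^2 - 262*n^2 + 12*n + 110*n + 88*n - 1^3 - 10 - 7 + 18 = 126*a^3 - 483*a^2 + 210*a + 28*n^3 + n^2*(154*a - 301) + n*(252*a^2 - 784*a + 210)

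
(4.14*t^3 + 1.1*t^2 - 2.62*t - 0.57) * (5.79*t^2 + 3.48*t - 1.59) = 23.9706*t^5 + 20.7762*t^4 - 17.9244*t^3 - 14.1669*t^2 + 2.1822*t + 0.9063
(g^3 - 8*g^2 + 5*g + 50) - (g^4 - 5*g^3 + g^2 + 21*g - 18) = -g^4 + 6*g^3 - 9*g^2 - 16*g + 68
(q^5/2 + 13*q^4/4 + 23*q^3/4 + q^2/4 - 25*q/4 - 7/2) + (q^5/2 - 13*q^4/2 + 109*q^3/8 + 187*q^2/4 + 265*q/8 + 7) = q^5 - 13*q^4/4 + 155*q^3/8 + 47*q^2 + 215*q/8 + 7/2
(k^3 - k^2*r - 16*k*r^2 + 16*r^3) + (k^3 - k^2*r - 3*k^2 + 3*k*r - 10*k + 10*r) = 2*k^3 - 2*k^2*r - 3*k^2 - 16*k*r^2 + 3*k*r - 10*k + 16*r^3 + 10*r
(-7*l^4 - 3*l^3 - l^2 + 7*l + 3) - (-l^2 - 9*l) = -7*l^4 - 3*l^3 + 16*l + 3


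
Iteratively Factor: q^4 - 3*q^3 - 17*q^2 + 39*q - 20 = (q + 4)*(q^3 - 7*q^2 + 11*q - 5) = (q - 1)*(q + 4)*(q^2 - 6*q + 5) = (q - 5)*(q - 1)*(q + 4)*(q - 1)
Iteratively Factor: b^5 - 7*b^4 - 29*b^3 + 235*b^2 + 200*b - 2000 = (b - 5)*(b^4 - 2*b^3 - 39*b^2 + 40*b + 400) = (b - 5)^2*(b^3 + 3*b^2 - 24*b - 80) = (b - 5)^2*(b + 4)*(b^2 - b - 20) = (b - 5)^2*(b + 4)^2*(b - 5)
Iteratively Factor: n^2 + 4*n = (n + 4)*(n)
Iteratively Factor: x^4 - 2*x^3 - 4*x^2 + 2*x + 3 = (x - 1)*(x^3 - x^2 - 5*x - 3) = (x - 1)*(x + 1)*(x^2 - 2*x - 3) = (x - 3)*(x - 1)*(x + 1)*(x + 1)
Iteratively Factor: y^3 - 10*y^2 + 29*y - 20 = (y - 1)*(y^2 - 9*y + 20) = (y - 5)*(y - 1)*(y - 4)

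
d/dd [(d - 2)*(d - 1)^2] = (d - 1)*(3*d - 5)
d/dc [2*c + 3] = 2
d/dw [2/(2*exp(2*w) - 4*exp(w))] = 2*(1 - exp(w))*exp(-w)/(exp(w) - 2)^2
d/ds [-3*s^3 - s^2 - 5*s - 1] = -9*s^2 - 2*s - 5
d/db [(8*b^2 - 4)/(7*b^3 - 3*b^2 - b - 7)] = 4*(-14*b^4 + 19*b^2 - 34*b - 1)/(49*b^6 - 42*b^5 - 5*b^4 - 92*b^3 + 43*b^2 + 14*b + 49)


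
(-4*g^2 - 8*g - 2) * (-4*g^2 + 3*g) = 16*g^4 + 20*g^3 - 16*g^2 - 6*g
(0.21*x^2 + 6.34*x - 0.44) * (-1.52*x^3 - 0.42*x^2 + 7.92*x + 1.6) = -0.3192*x^5 - 9.725*x^4 - 0.3308*x^3 + 50.7336*x^2 + 6.6592*x - 0.704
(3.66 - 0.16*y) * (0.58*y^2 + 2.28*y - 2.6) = -0.0928*y^3 + 1.758*y^2 + 8.7608*y - 9.516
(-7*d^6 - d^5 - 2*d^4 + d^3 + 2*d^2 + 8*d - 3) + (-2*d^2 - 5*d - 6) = -7*d^6 - d^5 - 2*d^4 + d^3 + 3*d - 9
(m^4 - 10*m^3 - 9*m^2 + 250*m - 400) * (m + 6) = m^5 - 4*m^4 - 69*m^3 + 196*m^2 + 1100*m - 2400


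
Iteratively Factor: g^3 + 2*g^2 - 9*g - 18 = (g - 3)*(g^2 + 5*g + 6) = (g - 3)*(g + 3)*(g + 2)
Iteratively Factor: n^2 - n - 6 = (n + 2)*(n - 3)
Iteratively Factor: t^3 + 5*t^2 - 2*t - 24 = (t - 2)*(t^2 + 7*t + 12) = (t - 2)*(t + 3)*(t + 4)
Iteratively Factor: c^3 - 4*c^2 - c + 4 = (c - 4)*(c^2 - 1) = (c - 4)*(c - 1)*(c + 1)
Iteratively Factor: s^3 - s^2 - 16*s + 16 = (s - 1)*(s^2 - 16) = (s - 1)*(s + 4)*(s - 4)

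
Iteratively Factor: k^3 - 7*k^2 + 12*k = (k)*(k^2 - 7*k + 12) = k*(k - 4)*(k - 3)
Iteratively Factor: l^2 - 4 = (l + 2)*(l - 2)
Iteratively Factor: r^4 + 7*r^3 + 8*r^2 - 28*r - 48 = (r + 4)*(r^3 + 3*r^2 - 4*r - 12) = (r - 2)*(r + 4)*(r^2 + 5*r + 6) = (r - 2)*(r + 3)*(r + 4)*(r + 2)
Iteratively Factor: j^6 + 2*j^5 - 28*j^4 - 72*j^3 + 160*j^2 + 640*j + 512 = (j - 4)*(j^5 + 6*j^4 - 4*j^3 - 88*j^2 - 192*j - 128) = (j - 4)*(j + 2)*(j^4 + 4*j^3 - 12*j^2 - 64*j - 64) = (j - 4)*(j + 2)^2*(j^3 + 2*j^2 - 16*j - 32) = (j - 4)^2*(j + 2)^2*(j^2 + 6*j + 8) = (j - 4)^2*(j + 2)^3*(j + 4)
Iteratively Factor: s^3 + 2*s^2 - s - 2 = (s + 2)*(s^2 - 1) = (s - 1)*(s + 2)*(s + 1)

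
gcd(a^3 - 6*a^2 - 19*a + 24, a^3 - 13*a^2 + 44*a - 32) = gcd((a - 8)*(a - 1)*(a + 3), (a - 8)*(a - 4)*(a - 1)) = a^2 - 9*a + 8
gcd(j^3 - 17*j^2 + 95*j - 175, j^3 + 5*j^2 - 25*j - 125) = j - 5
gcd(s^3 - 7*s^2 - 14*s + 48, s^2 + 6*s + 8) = 1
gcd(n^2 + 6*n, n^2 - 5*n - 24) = 1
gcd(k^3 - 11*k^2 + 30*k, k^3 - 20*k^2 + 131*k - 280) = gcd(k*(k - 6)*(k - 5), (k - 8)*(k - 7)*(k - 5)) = k - 5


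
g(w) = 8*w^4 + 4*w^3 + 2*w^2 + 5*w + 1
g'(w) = 32*w^3 + 12*w^2 + 4*w + 5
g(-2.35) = 192.37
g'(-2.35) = -353.42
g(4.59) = 4003.82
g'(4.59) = 3370.66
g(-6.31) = 11726.70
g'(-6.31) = -7582.11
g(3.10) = 893.70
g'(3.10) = 1086.03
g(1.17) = 30.99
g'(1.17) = 77.36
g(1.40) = 53.63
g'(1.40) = 121.93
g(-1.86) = 68.63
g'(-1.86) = -166.84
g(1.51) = 68.47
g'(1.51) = 148.58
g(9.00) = 55612.00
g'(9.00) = 24341.00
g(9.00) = 55612.00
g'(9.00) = 24341.00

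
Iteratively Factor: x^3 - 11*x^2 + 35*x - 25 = (x - 5)*(x^2 - 6*x + 5) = (x - 5)^2*(x - 1)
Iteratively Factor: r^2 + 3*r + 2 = (r + 2)*(r + 1)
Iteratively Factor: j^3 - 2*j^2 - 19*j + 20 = (j + 4)*(j^2 - 6*j + 5) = (j - 1)*(j + 4)*(j - 5)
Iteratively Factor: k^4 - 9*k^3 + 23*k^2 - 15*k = (k - 5)*(k^3 - 4*k^2 + 3*k) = (k - 5)*(k - 1)*(k^2 - 3*k) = k*(k - 5)*(k - 1)*(k - 3)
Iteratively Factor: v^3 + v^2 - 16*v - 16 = (v + 1)*(v^2 - 16) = (v - 4)*(v + 1)*(v + 4)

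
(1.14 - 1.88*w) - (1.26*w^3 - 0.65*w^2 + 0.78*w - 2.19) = -1.26*w^3 + 0.65*w^2 - 2.66*w + 3.33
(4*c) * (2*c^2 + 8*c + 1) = 8*c^3 + 32*c^2 + 4*c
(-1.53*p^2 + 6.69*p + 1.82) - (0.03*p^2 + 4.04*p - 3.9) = -1.56*p^2 + 2.65*p + 5.72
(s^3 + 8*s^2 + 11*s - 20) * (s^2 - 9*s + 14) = s^5 - s^4 - 47*s^3 - 7*s^2 + 334*s - 280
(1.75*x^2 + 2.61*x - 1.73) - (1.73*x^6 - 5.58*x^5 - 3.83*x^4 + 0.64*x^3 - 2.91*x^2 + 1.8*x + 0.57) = -1.73*x^6 + 5.58*x^5 + 3.83*x^4 - 0.64*x^3 + 4.66*x^2 + 0.81*x - 2.3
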